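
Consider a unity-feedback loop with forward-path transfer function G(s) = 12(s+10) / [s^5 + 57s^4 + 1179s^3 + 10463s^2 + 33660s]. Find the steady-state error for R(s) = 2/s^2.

Lowest-order denominator term is 33660s, so the open loop has 1 pole at the origin → type 1 system.
K_v = lim_{s→0} s·G(s) = 12·10 / 33660 = 2/561.
e_ss = 2/K_v = 2/(2/561) = 561.

561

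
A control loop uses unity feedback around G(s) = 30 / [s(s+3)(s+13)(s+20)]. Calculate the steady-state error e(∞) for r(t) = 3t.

78

G(s) has one factor of s in the denominator, so the system is type 1.
K_v = lim_{s→0} s·G(s) = 30 / (3·13·20) = 1/26.
e_ss = 3/K_v = 3/(1/26) = 78.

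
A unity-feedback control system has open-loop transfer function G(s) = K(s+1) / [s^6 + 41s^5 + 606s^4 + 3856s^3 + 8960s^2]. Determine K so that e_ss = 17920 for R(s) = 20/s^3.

10

Factoring s^2 from the denominator leaves a polynomial with constant term 8960, so the system is type 2.
K_a = lim_{s→0} s^2·G(s) = K·1 / 8960 = (1/8960)·K.
e_ss = 20/K_a = 17920 ⇒ K_a = 1/896 ⇒ K = (1/896)/(1/8960) = 10.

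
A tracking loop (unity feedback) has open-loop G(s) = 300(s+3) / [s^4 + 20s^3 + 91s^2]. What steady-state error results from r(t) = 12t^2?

182/75

The denominator has no term below 91s^2 — 2 poles at s=0, type 2.
K_a = lim_{s→0} s^2·G(s) = 300·3 / 91 = 900/91.
r(t) = 12t^2 gives R(s) = 24/s^3.
e_ss = 24/K_a = 24/(900/91) = 182/75.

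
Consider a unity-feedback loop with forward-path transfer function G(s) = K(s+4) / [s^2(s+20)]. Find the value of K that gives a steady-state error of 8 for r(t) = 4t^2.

System type = 2 (two poles at s=0).
K_a = lim_{s→0} s^2·G(s) = K·4 / (20) = 0.2·K.
e_ss = 8/K_a = 8 ⇒ K_a = 1 ⇒ K = 1/0.2 = 5.

5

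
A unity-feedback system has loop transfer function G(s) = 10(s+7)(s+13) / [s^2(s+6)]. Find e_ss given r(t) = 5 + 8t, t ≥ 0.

0

System type = 2 (two poles at s=0). By superposition:
  • 5: tracked with zero error.
  • 8t: tracked with zero error.
Total e_ss = 0.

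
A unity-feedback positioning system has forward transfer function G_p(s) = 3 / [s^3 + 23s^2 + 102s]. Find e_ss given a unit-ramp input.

34

Factoring s from the denominator leaves a polynomial with constant term 102, so the system is type 1.
K_v = lim_{s→0} s·G_p(s) = 3 / 102 = 1/34.
e_ss = 1/K_v = 1/(1/34) = 34.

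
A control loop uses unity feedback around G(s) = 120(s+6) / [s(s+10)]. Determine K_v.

One free integrator in G(s): this is a type 1 system.
K_v = lim_{s→0} s·G(s) = 120·6 / (10) = 72.

72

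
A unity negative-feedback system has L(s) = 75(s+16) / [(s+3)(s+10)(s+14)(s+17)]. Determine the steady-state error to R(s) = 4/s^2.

infinity

System type = 0 (no poles at s=0).
K_v = lim_{s→0} s·L(s) = 0; the steady-state error to this ramp input grows without bound.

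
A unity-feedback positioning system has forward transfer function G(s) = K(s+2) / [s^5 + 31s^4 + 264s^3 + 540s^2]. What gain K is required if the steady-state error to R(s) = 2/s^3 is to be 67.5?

The denominator has no term below 540s^2 — 2 poles at s=0, type 2.
K_a = lim_{s→0} s^2·G(s) = K·2 / 540 = (1/270)·K.
e_ss = 2/K_a = 67.5 ⇒ K_a = 4/135 ⇒ K = (4/135)/(1/270) = 8.

8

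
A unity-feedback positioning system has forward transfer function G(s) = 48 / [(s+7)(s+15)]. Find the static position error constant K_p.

16/35

G(s) has no factors of s in the denominator, so the system is type 0.
K_p = lim_{s→0} G(s) = 48 / (7·15) = 16/35.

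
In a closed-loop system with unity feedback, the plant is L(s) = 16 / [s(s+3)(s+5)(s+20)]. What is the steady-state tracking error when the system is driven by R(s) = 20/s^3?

The open loop has one pole at the origin → type 1 system.
K_a = lim_{s→0} s^2·L(s) = 0; the steady-state error to this parabolic input grows without bound.

infinity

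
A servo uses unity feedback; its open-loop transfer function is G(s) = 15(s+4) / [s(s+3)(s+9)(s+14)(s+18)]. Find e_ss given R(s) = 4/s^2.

The open loop has one pole at the origin → type 1 system.
K_v = lim_{s→0} s·G(s) = 15·4 / (3·9·14·18) = 5/567.
e_ss = 4/K_v = 4/(5/567) = 453.6.

453.6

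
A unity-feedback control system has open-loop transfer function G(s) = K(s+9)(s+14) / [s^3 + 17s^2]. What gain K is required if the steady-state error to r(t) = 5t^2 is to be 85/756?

Factoring s^2 from the denominator leaves a polynomial with constant term 17, so the system is type 2.
K_a = lim_{s→0} s^2·G(s) = K·9·14 / 17 = (126/17)·K.
e_ss = 10/K_a = 85/756 ⇒ K_a = 1512/17 ⇒ K = (1512/17)/(126/17) = 12.

12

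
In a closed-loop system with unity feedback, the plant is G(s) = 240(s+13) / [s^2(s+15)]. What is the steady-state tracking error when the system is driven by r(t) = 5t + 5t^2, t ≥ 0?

5/104

System type = 2 (two poles at s=0). Treating each term separately:
  • 5t: tracked with zero error.
  • 5t^2: e_ss = 10/K_a with K_a=208 → 5/104.
Total e_ss = 5/104.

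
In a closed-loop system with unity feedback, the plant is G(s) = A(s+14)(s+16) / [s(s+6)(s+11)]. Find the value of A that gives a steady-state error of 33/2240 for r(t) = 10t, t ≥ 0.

200

System type = 1 (one pole at s=0).
K_v = lim_{s→0} s·G(s) = A·14·16 / (6·11) = (112/33)·A.
e_ss = 10/K_v = 33/2240 ⇒ K_v = 22400/33 ⇒ A = (22400/33)/(112/33) = 200.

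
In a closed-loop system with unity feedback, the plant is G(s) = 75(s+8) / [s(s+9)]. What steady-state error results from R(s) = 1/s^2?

0.015

System type = 1 (one pole at s=0).
K_v = lim_{s→0} s·G(s) = 75·8 / (9) = 200/3.
e_ss = 1/K_v = 1/(200/3) = 0.015.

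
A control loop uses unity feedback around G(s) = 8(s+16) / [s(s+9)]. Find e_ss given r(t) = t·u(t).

9/128

System type = 1 (one pole at s=0).
K_v = lim_{s→0} s·G(s) = 8·16 / (9) = 128/9.
e_ss = 1/K_v = 1/(128/9) = 9/128.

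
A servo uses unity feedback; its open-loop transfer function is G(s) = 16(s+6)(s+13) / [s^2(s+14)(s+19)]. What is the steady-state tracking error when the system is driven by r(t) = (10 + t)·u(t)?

0

Two free integrators in G(s): this is a type 2 system. Taking each input component in turn:
  • 10: tracked with zero error.
  • t: tracked with zero error.
Total e_ss = 0.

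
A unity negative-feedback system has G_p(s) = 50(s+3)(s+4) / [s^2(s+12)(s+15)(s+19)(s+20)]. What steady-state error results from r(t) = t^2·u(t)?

228

The open loop has two poles at the origin → type 2 system.
K_a = lim_{s→0} s^2·G_p(s) = 50·3·4 / (12·15·19·20) = 1/114.
r(t) = t^2 gives R(s) = 2/s^3.
e_ss = 2/K_a = 2/(1/114) = 228.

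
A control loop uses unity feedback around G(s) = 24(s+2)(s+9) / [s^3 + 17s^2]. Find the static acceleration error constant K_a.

The denominator has no term below 17s^2 — 2 poles at s=0, type 2.
K_a = lim_{s→0} s^2·G(s) = 24·2·9 / 17 = 432/17.

432/17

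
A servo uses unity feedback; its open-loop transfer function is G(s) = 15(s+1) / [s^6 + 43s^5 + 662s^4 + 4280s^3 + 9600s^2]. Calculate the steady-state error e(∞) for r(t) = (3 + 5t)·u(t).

0

Lowest-order denominator term is 9600s^2, so the open loop has 2 poles at the origin → type 2 system. Treating each term separately:
  • 3: tracked with zero error.
  • 5t: tracked with zero error.
Total e_ss = 0.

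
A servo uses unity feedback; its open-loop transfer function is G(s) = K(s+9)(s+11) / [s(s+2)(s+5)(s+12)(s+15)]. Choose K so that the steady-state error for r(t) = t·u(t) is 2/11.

100

G(s) has one factor of s in the denominator, so the system is type 1.
K_v = lim_{s→0} s·G(s) = K·9·11 / (2·5·12·15) = 0.055·K.
e_ss = 1/K_v = 2/11 ⇒ K_v = 5.5 ⇒ K = 5.5/0.055 = 100.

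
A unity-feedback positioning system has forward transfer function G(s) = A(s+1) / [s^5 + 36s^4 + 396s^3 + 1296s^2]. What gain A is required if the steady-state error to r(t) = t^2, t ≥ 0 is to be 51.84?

50

Lowest-order denominator term is 1296s^2, so the open loop has 2 poles at the origin → type 2 system.
K_a = lim_{s→0} s^2·G(s) = A·1 / 1296 = (1/1296)·A.
e_ss = 2/K_a = 51.84 ⇒ K_a = 25/648 ⇒ A = (25/648)/(1/1296) = 50.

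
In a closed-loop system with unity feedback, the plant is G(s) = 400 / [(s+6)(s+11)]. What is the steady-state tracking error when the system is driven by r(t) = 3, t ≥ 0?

99/233

System type = 0 (no poles at s=0).
K_p = lim_{s→0} G(s) = 400 / (6·11) = 200/33.
e_ss = 3/(1 + K_p) = 3/(233/33) = 99/233.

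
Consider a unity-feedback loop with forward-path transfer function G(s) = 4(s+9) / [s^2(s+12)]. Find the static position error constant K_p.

K_p = lim_{s→0} G(s); with 2 poles at the origin the limit diverges, so K_p = ∞.

infinity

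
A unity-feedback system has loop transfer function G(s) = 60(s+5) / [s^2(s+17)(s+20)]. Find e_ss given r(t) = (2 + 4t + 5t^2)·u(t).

34/3

G(s) has two factors of s in the denominator, so the system is type 2. Taking each input component in turn:
  • 2: tracked with zero error.
  • 4t: tracked with zero error.
  • 5t^2: e_ss = 10/K_a with K_a=15/17 → 34/3.
Total e_ss = 34/3.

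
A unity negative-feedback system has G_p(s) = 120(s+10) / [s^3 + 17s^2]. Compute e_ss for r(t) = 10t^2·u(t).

The denominator has no term below 17s^2 — 2 poles at s=0, type 2.
K_a = lim_{s→0} s^2·G_p(s) = 120·10 / 17 = 1200/17.
r(t) = 10t^2 gives R(s) = 20/s^3.
e_ss = 20/K_a = 20/(1200/17) = 17/60.

17/60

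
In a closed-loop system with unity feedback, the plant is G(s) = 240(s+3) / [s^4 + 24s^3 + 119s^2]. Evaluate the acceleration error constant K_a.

720/119

Factoring s^2 from the denominator leaves a polynomial with constant term 119, so the system is type 2.
K_a = lim_{s→0} s^2·G(s) = 240·3 / 119 = 720/119.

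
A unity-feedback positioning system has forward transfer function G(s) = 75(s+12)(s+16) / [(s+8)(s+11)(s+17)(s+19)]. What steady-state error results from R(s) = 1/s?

3553/5353

G(s) has no factors of s in the denominator, so the system is type 0.
K_p = lim_{s→0} G(s) = 75·12·16 / (8·11·17·19) = 1800/3553.
e_ss = 1/(1 + K_p) = 1/(5353/3553) = 3553/5353.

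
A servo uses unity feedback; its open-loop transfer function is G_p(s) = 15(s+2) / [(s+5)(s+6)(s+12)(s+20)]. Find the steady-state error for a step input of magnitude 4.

No free integrators in G_p(s): this is a type 0 system.
K_p = lim_{s→0} G_p(s) = 15·2 / (5·6·12·20) = 1/240.
e_ss = 4/(1 + K_p) = 4/(241/240) = 960/241.

960/241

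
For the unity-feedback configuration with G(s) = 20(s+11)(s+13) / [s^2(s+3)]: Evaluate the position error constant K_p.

infinity

K_p = lim_{s→0} G(s); with 2 poles at the origin the limit diverges, so K_p = ∞.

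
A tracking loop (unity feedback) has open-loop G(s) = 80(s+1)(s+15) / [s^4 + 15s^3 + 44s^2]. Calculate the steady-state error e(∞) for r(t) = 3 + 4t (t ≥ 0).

Factoring s^2 from the denominator leaves a polynomial with constant term 44, so the system is type 2. Taking each input component in turn:
  • 3: tracked with zero error.
  • 4t: tracked with zero error.
Total e_ss = 0.

0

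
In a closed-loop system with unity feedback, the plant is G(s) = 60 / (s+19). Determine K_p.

The open loop has no poles at the origin → type 0 system.
K_p = lim_{s→0} G(s) = 60 / (19) = 60/19.

60/19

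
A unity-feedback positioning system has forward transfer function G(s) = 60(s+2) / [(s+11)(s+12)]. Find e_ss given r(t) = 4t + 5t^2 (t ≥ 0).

System type = 0 (no poles at s=0). Taking each input component in turn:
  • 4t: a type-0 system cannot track it, e_ss → ∞.
  • 5t^2: a type-0 system cannot track it, e_ss → ∞.
The unbounded component dominates.

infinity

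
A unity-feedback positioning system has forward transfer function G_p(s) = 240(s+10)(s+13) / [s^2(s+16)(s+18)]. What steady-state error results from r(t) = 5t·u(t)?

System type = 2 (two poles at s=0).
K_v = ∞ for a type-2 system; e_ss to a ramp is zero.

0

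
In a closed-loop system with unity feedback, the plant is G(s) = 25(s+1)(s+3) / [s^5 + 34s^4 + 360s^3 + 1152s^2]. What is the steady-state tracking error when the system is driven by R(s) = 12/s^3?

184.32

Factoring s^2 from the denominator leaves a polynomial with constant term 1152, so the system is type 2.
K_a = lim_{s→0} s^2·G(s) = 25·1·3 / 1152 = 25/384.
r(t) = 6t^2 gives R(s) = 12/s^3.
e_ss = 12/K_a = 12/(25/384) = 184.32.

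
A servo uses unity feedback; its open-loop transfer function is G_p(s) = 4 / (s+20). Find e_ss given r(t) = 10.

No free integrators in G_p(s): this is a type 0 system.
K_p = lim_{s→0} G_p(s) = 4 / (20) = 0.2.
e_ss = 10/(1 + K_p) = 10/1.2 = 25/3.

25/3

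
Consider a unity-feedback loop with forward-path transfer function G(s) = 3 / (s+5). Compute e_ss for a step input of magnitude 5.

G(s) has no factors of s in the denominator, so the system is type 0.
K_p = lim_{s→0} G(s) = 3 / (5) = 0.6.
e_ss = 5/(1 + K_p) = 5/1.6 = 3.125.

3.125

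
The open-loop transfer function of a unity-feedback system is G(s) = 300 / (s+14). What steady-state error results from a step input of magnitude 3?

No free integrators in G(s): this is a type 0 system.
K_p = lim_{s→0} G(s) = 300 / (14) = 150/7.
e_ss = 3/(1 + K_p) = 3/(157/7) = 21/157.

21/157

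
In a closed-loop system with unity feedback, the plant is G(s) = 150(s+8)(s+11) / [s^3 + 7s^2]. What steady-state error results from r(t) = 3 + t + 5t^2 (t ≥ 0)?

7/1320

Lowest-order denominator term is 7s^2, so the open loop has 2 poles at the origin → type 2 system. Taking each input component in turn:
  • 3: tracked with zero error.
  • t: tracked with zero error.
  • 5t^2: e_ss = 10/K_a with K_a=13200/7 → 7/1320.
Total e_ss = 7/1320.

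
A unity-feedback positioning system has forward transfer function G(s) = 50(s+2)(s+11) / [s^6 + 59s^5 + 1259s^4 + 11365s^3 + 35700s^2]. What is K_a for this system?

11/357

Factoring s^2 from the denominator leaves a polynomial with constant term 35700, so the system is type 2.
K_a = lim_{s→0} s^2·G(s) = 50·2·11 / 35700 = 11/357.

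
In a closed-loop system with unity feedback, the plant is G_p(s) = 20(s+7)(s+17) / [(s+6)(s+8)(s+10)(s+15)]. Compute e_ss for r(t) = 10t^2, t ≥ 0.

infinity

The open loop has no poles at the origin → type 0 system.
K_a = lim_{s→0} s^2·G_p(s) = 0; the steady-state error to this parabolic input grows without bound.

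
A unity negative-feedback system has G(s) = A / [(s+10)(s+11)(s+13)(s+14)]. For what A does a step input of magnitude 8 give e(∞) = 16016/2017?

The open loop has no poles at the origin → type 0 system.
K_p = lim_{s→0} G(s) = A / (10·11·13·14) = (1/20020)·A.
e_ss = 8/(1 + K_p) = 16016/2017 ⇒ 1 + (1/20020)·A = 2017/2002 ⇒ A = 150.

150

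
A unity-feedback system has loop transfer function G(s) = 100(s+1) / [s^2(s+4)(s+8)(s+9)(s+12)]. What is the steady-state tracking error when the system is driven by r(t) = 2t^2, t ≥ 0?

G(s) has two factors of s in the denominator, so the system is type 2.
K_a = lim_{s→0} s^2·G(s) = 100·1 / (4·8·9·12) = 25/864.
r(t) = 2t^2 gives R(s) = 4/s^3.
e_ss = 4/K_a = 4/(25/864) = 138.24.

138.24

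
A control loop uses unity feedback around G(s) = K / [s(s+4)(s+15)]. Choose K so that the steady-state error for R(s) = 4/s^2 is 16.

System type = 1 (one pole at s=0).
K_v = lim_{s→0} s·G(s) = K / (4·15) = (1/60)·K.
e_ss = 4/K_v = 16 ⇒ K_v = 0.25 ⇒ K = 0.25/(1/60) = 15.

15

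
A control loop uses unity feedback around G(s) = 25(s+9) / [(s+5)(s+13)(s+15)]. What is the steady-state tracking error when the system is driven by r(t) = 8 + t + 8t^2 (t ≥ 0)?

G(s) has no factors of s in the denominator, so the system is type 0. By superposition:
  • 8: e_ss = 8/(1+K_p) with K_p=3/13 → 6.5.
  • t: a type-0 system cannot track it, e_ss → ∞.
  • 8t^2: a type-0 system cannot track it, e_ss → ∞.
The unbounded component dominates.

infinity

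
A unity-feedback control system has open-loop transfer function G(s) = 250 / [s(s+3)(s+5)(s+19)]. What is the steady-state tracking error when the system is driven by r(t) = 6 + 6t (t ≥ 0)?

G(s) has one factor of s in the denominator, so the system is type 1. Treating each term separately:
  • 6: tracked with zero error.
  • 6t: e_ss = 6/K_v with K_v=50/57 → 6.84.
Total e_ss = 6.84.

6.84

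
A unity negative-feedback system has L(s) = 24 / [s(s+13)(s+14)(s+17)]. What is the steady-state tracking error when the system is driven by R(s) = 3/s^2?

L(s) has one factor of s in the denominator, so the system is type 1.
K_v = lim_{s→0} s·L(s) = 24 / (13·14·17) = 12/1547.
e_ss = 3/K_v = 3/(12/1547) = 386.75.

386.75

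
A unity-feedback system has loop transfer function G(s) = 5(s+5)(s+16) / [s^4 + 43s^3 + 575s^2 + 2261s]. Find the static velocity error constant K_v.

400/2261

The denominator has no term below 2261s — 1 pole at s=0, type 1.
K_v = lim_{s→0} s·G(s) = 5·5·16 / 2261 = 400/2261.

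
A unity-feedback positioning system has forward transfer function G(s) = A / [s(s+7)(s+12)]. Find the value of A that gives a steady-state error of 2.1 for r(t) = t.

One free integrator in G(s): this is a type 1 system.
K_v = lim_{s→0} s·G(s) = A / (7·12) = (1/84)·A.
e_ss = 1/K_v = 2.1 ⇒ K_v = 10/21 ⇒ A = (10/21)/(1/84) = 40.

40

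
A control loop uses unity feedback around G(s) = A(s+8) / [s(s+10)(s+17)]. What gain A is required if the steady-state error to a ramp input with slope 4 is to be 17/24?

System type = 1 (one pole at s=0).
K_v = lim_{s→0} s·G(s) = A·8 / (10·17) = (4/85)·A.
e_ss = 4/K_v = 17/24 ⇒ K_v = 96/17 ⇒ A = (96/17)/(4/85) = 120.

120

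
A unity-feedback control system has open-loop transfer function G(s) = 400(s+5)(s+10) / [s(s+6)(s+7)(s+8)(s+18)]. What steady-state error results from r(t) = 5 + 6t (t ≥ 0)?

The open loop has one pole at the origin → type 1 system. Treating each term separately:
  • 5: tracked with zero error.
  • 6t: e_ss = 6/K_v with K_v=625/189 → 1.8144.
Total e_ss = 1.8144.

1.8144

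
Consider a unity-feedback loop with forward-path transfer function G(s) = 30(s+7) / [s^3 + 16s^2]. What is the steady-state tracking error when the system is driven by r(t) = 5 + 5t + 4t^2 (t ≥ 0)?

64/105

Factoring s^2 from the denominator leaves a polynomial with constant term 16, so the system is type 2. By superposition:
  • 5: tracked with zero error.
  • 5t: tracked with zero error.
  • 4t^2: e_ss = 8/K_a with K_a=13.125 → 64/105.
Total e_ss = 64/105.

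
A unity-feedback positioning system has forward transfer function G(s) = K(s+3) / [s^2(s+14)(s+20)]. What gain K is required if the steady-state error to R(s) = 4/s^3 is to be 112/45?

The open loop has two poles at the origin → type 2 system.
K_a = lim_{s→0} s^2·G(s) = K·3 / (14·20) = (3/280)·K.
e_ss = 4/K_a = 112/45 ⇒ K_a = 45/28 ⇒ K = (45/28)/(3/280) = 150.

150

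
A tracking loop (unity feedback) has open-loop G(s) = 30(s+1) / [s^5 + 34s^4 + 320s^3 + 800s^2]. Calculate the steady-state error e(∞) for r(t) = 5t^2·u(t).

Lowest-order denominator term is 800s^2, so the open loop has 2 poles at the origin → type 2 system.
K_a = lim_{s→0} s^2·G(s) = 30·1 / 800 = 0.0375.
r(t) = 5t^2 gives R(s) = 10/s^3.
e_ss = 10/K_a = 10/0.0375 = 800/3.

800/3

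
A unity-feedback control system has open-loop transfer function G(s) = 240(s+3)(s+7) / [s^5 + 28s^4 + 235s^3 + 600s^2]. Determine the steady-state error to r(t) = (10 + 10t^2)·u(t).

The denominator has no term below 600s^2 — 2 poles at s=0, type 2. By superposition:
  • 10: tracked with zero error.
  • 10t^2: e_ss = 20/K_a with K_a=8.4 → 50/21.
Total e_ss = 50/21.

50/21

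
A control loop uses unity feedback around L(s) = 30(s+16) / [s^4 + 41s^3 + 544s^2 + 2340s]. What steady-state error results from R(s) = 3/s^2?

Factoring s from the denominator leaves a polynomial with constant term 2340, so the system is type 1.
K_v = lim_{s→0} s·L(s) = 30·16 / 2340 = 8/39.
e_ss = 3/K_v = 3/(8/39) = 14.625.

14.625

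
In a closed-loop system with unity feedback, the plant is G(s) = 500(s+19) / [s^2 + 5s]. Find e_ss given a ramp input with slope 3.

3/1900

Factoring s from the denominator leaves a polynomial with constant term 5, so the system is type 1.
K_v = lim_{s→0} s·G(s) = 500·19 / 5 = 1900.
e_ss = 3/K_v = 3/1900.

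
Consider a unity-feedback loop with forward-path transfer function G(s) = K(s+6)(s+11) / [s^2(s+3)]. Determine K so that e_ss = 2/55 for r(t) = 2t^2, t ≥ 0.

5

Two free integrators in G(s): this is a type 2 system.
K_a = lim_{s→0} s^2·G(s) = K·6·11 / (3) = 22·K.
e_ss = 4/K_a = 2/55 ⇒ K_a = 110 ⇒ K = 110/22 = 5.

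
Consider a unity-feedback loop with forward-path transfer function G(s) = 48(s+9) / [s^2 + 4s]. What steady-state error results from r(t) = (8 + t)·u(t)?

1/108

The denominator has no term below 4s — 1 pole at s=0, type 1. Treating each term separately:
  • 8: tracked with zero error.
  • t: e_ss = 1/K_v with K_v=108 → 1/108.
Total e_ss = 1/108.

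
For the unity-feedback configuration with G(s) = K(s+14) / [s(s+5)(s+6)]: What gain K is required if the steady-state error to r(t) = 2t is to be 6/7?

5

The open loop has one pole at the origin → type 1 system.
K_v = lim_{s→0} s·G(s) = K·14 / (5·6) = (7/15)·K.
e_ss = 2/K_v = 6/7 ⇒ K_v = 7/3 ⇒ K = (7/3)/(7/15) = 5.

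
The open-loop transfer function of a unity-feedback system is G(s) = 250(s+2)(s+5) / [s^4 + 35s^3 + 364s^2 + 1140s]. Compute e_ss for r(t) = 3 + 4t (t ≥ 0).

1.824

The denominator has no term below 1140s — 1 pole at s=0, type 1. By superposition:
  • 3: tracked with zero error.
  • 4t: e_ss = 4/K_v with K_v=125/57 → 1.824.
Total e_ss = 1.824.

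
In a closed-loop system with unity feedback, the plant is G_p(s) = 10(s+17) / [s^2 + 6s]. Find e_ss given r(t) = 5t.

The denominator has no term below 6s — 1 pole at s=0, type 1.
K_v = lim_{s→0} s·G_p(s) = 10·17 / 6 = 85/3.
e_ss = 5/K_v = 5/(85/3) = 3/17.

3/17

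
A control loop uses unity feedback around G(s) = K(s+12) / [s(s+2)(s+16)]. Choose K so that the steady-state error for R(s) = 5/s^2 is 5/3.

8

One free integrator in G(s): this is a type 1 system.
K_v = lim_{s→0} s·G(s) = K·12 / (2·16) = 0.375·K.
e_ss = 5/K_v = 5/3 ⇒ K_v = 3 ⇒ K = 3/0.375 = 8.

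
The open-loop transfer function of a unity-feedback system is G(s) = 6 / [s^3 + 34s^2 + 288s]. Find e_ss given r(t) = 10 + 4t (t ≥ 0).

192

Factoring s from the denominator leaves a polynomial with constant term 288, so the system is type 1. Taking each input component in turn:
  • 10: tracked with zero error.
  • 4t: e_ss = 4/K_v with K_v=1/48 → 192.
Total e_ss = 192.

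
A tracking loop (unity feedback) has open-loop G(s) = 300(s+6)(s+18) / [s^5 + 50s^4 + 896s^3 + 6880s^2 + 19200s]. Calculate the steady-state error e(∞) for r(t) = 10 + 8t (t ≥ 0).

128/27

Factoring s from the denominator leaves a polynomial with constant term 19200, so the system is type 1. Taking each input component in turn:
  • 10: tracked with zero error.
  • 8t: e_ss = 8/K_v with K_v=1.6875 → 128/27.
Total e_ss = 128/27.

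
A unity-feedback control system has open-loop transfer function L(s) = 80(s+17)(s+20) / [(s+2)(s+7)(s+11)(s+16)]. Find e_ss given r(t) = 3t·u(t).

infinity

The open loop has no poles at the origin → type 0 system.
For a type-0 system K_v = 0, so e_ss to a ramp input is unbounded.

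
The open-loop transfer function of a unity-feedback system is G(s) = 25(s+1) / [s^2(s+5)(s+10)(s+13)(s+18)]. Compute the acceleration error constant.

1/468

Two free integrators in G(s): this is a type 2 system.
K_a = lim_{s→0} s^2·G(s) = 25·1 / (5·10·13·18) = 1/468.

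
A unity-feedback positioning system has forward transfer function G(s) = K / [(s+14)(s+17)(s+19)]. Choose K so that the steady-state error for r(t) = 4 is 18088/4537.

15

G(s) has no factors of s in the denominator, so the system is type 0.
K_p = lim_{s→0} G(s) = K / (14·17·19) = (1/4522)·K.
e_ss = 4/(1 + K_p) = 18088/4537 ⇒ 1 + (1/4522)·K = 4537/4522 ⇒ K = 15.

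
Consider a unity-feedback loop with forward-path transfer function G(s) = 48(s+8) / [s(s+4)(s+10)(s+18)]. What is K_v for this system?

The open loop has one pole at the origin → type 1 system.
K_v = lim_{s→0} s·G(s) = 48·8 / (4·10·18) = 8/15.

8/15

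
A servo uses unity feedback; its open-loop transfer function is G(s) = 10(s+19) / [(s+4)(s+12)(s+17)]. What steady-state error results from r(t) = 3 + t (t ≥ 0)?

infinity

G(s) has no factors of s in the denominator, so the system is type 0. By superposition:
  • 3: e_ss = 3/(1+K_p) with K_p=95/408 → 1224/503.
  • t: a type-0 system cannot track it, e_ss → ∞.
The unbounded component dominates.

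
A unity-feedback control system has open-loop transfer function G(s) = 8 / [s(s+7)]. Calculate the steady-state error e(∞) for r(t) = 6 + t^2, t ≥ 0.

infinity

G(s) has one factor of s in the denominator, so the system is type 1. By superposition:
  • 6: tracked with zero error.
  • t^2: a type-1 system cannot track it, e_ss → ∞.
The unbounded component dominates.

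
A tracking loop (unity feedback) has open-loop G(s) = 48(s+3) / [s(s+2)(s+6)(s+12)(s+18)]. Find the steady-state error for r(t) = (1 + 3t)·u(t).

54

One free integrator in G(s): this is a type 1 system. Treating each term separately:
  • 1: tracked with zero error.
  • 3t: e_ss = 3/K_v with K_v=1/18 → 54.
Total e_ss = 54.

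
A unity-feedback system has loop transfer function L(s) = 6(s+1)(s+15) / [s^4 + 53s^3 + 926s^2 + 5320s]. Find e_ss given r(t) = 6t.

1064/3

Factoring s from the denominator leaves a polynomial with constant term 5320, so the system is type 1.
K_v = lim_{s→0} s·L(s) = 6·1·15 / 5320 = 9/532.
e_ss = 6/K_v = 6/(9/532) = 1064/3.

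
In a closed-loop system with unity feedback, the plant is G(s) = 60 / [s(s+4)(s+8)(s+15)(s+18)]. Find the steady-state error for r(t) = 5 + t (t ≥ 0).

144

G(s) has one factor of s in the denominator, so the system is type 1. Taking each input component in turn:
  • 5: tracked with zero error.
  • t: e_ss = 1/K_v with K_v=1/144 → 144.
Total e_ss = 144.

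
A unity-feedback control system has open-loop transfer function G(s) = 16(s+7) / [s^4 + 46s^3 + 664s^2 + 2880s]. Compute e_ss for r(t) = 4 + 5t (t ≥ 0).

900/7

The denominator has no term below 2880s — 1 pole at s=0, type 1. Treating each term separately:
  • 4: tracked with zero error.
  • 5t: e_ss = 5/K_v with K_v=7/180 → 900/7.
Total e_ss = 900/7.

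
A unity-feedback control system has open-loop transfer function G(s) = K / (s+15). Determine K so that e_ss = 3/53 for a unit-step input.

The open loop has no poles at the origin → type 0 system.
K_p = lim_{s→0} G(s) = K / (15) = (1/15)·K.
e_ss = 1/(1 + K_p) = 3/53 ⇒ 1 + (1/15)·K = 53/3 ⇒ K = 250.

250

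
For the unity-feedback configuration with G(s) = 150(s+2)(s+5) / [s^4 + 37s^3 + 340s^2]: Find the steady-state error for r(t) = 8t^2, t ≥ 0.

272/75

The denominator has no term below 340s^2 — 2 poles at s=0, type 2.
K_a = lim_{s→0} s^2·G(s) = 150·2·5 / 340 = 75/17.
r(t) = 8t^2 gives R(s) = 16/s^3.
e_ss = 16/K_a = 16/(75/17) = 272/75.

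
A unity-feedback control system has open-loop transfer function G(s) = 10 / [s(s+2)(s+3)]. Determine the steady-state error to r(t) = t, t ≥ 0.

0.6

System type = 1 (one pole at s=0).
K_v = lim_{s→0} s·G(s) = 10 / (2·3) = 5/3.
e_ss = 1/K_v = 1/(5/3) = 0.6.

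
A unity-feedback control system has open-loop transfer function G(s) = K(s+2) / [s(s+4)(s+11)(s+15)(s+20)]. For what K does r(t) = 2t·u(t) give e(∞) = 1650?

The open loop has one pole at the origin → type 1 system.
K_v = lim_{s→0} s·G(s) = K·2 / (4·11·15·20) = (1/6600)·K.
e_ss = 2/K_v = 1650 ⇒ K_v = 1/825 ⇒ K = (1/825)/(1/6600) = 8.

8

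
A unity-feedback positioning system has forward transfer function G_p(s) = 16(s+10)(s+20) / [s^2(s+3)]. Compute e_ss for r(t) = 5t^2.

G_p(s) has two factors of s in the denominator, so the system is type 2.
K_a = lim_{s→0} s^2·G_p(s) = 16·10·20 / (3) = 3200/3.
r(t) = 5t^2 gives R(s) = 10/s^3.
e_ss = 10/K_a = 10/(3200/3) = 3/320.

3/320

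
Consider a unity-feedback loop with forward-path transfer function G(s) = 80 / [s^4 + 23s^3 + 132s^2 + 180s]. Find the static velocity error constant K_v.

4/9

Factoring s from the denominator leaves a polynomial with constant term 180, so the system is type 1.
K_v = lim_{s→0} s·G(s) = 80 / 180 = 4/9.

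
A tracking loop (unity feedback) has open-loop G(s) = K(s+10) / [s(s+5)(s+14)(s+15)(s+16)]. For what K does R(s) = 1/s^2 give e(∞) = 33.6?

The open loop has one pole at the origin → type 1 system.
K_v = lim_{s→0} s·G(s) = K·10 / (5·14·15·16) = (1/1680)·K.
e_ss = 1/K_v = 33.6 ⇒ K_v = 5/168 ⇒ K = (5/168)/(1/1680) = 50.

50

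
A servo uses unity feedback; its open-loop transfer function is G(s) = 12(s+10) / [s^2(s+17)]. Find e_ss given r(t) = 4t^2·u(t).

System type = 2 (two poles at s=0).
K_a = lim_{s→0} s^2·G(s) = 12·10 / (17) = 120/17.
r(t) = 4t^2 gives R(s) = 8/s^3.
e_ss = 8/K_a = 8/(120/17) = 17/15.

17/15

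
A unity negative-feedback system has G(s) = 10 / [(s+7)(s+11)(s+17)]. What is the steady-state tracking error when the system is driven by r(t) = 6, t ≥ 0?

No free integrators in G(s): this is a type 0 system.
K_p = lim_{s→0} G(s) = 10 / (7·11·17) = 10/1309.
e_ss = 6/(1 + K_p) = 6/(1319/1309) = 7854/1319.

7854/1319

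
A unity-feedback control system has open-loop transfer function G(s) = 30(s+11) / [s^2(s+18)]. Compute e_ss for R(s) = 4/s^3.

12/55

The open loop has two poles at the origin → type 2 system.
K_a = lim_{s→0} s^2·G(s) = 30·11 / (18) = 55/3.
r(t) = 2t^2 gives R(s) = 4/s^3.
e_ss = 4/K_a = 4/(55/3) = 12/55.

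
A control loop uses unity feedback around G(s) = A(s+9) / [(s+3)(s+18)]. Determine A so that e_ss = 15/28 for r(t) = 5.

50

No free integrators in G(s): this is a type 0 system.
K_p = lim_{s→0} G(s) = A·9 / (3·18) = (1/6)·A.
e_ss = 5/(1 + K_p) = 15/28 ⇒ 1 + (1/6)·A = 28/3 ⇒ A = 50.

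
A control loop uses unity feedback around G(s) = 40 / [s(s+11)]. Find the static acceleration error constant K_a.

System type = 1 (one pole at s=0).
K_a = lim_{s→0} s^2·G(s) = 0 (the extra factor of s kills the finite limit).

0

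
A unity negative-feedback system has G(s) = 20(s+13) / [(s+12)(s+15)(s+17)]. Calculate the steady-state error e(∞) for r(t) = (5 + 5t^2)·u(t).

The open loop has no poles at the origin → type 0 system. Treating each term separately:
  • 5: e_ss = 5/(1+K_p) with K_p=13/153 → 765/166.
  • 5t^2: a type-0 system cannot track it, e_ss → ∞.
The unbounded component dominates.

infinity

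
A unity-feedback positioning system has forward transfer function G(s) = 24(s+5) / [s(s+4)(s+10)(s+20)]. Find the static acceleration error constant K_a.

The open loop has one pole at the origin → type 1 system.
K_a = lim_{s→0} s^2·G(s) = 0 (the extra factor of s kills the finite limit).

0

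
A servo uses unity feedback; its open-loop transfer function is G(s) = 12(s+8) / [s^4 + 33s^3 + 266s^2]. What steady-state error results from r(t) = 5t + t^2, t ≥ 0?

Factoring s^2 from the denominator leaves a polynomial with constant term 266, so the system is type 2. By superposition:
  • 5t: tracked with zero error.
  • t^2: e_ss = 2/K_a with K_a=48/133 → 133/24.
Total e_ss = 133/24.

133/24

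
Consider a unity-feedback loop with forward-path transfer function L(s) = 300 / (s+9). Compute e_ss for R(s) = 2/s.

6/103

L(s) has no factors of s in the denominator, so the system is type 0.
K_p = lim_{s→0} L(s) = 300 / (9) = 100/3.
e_ss = 2/(1 + K_p) = 2/(103/3) = 6/103.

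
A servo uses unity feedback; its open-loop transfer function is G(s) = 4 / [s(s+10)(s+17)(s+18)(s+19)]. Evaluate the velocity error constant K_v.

1/14535

G(s) has one factor of s in the denominator, so the system is type 1.
K_v = lim_{s→0} s·G(s) = 4 / (10·17·18·19) = 1/14535.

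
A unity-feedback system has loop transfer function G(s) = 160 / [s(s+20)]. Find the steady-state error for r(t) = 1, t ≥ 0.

0

System type = 1 (one pole at s=0).
K_p = ∞ for a type-1 system; e_ss to a step is zero.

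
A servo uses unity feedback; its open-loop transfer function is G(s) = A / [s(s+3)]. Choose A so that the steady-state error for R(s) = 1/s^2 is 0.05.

60

System type = 1 (one pole at s=0).
K_v = lim_{s→0} s·G(s) = A / (3) = (1/3)·A.
e_ss = 1/K_v = 0.05 ⇒ K_v = 20 ⇒ A = 20/(1/3) = 60.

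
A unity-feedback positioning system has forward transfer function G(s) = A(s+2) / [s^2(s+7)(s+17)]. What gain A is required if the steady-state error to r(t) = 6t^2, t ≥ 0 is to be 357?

System type = 2 (two poles at s=0).
K_a = lim_{s→0} s^2·G(s) = A·2 / (7·17) = (2/119)·A.
e_ss = 12/K_a = 357 ⇒ K_a = 4/119 ⇒ A = (4/119)/(2/119) = 2.

2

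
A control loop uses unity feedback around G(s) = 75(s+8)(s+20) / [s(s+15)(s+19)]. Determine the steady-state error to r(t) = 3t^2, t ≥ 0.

The open loop has one pole at the origin → type 1 system.
K_a = lim_{s→0} s^2·G(s) = 0; the steady-state error to this parabolic input grows without bound.

infinity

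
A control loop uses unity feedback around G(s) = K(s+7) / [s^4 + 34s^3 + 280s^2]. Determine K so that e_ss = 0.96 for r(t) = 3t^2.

250

Lowest-order denominator term is 280s^2, so the open loop has 2 poles at the origin → type 2 system.
K_a = lim_{s→0} s^2·G(s) = K·7 / 280 = 0.025·K.
e_ss = 6/K_a = 0.96 ⇒ K_a = 6.25 ⇒ K = 6.25/0.025 = 250.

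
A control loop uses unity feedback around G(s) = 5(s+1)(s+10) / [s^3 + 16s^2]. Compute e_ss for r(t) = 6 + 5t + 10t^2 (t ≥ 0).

Factoring s^2 from the denominator leaves a polynomial with constant term 16, so the system is type 2. By superposition:
  • 6: tracked with zero error.
  • 5t: tracked with zero error.
  • 10t^2: e_ss = 20/K_a with K_a=3.125 → 6.4.
Total e_ss = 6.4.

6.4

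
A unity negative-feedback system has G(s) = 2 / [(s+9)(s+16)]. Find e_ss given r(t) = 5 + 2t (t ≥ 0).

infinity

The open loop has no poles at the origin → type 0 system. By superposition:
  • 5: e_ss = 5/(1+K_p) with K_p=1/72 → 360/73.
  • 2t: a type-0 system cannot track it, e_ss → ∞.
The unbounded component dominates.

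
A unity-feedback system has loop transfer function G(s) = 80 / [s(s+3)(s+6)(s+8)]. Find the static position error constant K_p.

K_p = lim_{s→0} G(s); with 1 pole at the origin the limit diverges, so K_p = ∞.

infinity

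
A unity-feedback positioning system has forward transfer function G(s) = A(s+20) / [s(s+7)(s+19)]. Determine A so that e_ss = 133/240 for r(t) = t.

12

One free integrator in G(s): this is a type 1 system.
K_v = lim_{s→0} s·G(s) = A·20 / (7·19) = (20/133)·A.
e_ss = 1/K_v = 133/240 ⇒ K_v = 240/133 ⇒ A = (240/133)/(20/133) = 12.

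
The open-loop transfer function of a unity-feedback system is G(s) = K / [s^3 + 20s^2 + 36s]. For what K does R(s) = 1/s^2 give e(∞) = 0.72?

Lowest-order denominator term is 36s, so the open loop has 1 pole at the origin → type 1 system.
K_v = lim_{s→0} s·G(s) = K / 36 = (1/36)·K.
e_ss = 1/K_v = 0.72 ⇒ K_v = 25/18 ⇒ K = (25/18)/(1/36) = 50.

50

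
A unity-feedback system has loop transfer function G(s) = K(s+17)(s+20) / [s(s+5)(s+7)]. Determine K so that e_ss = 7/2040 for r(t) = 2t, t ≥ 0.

The open loop has one pole at the origin → type 1 system.
K_v = lim_{s→0} s·G(s) = K·17·20 / (5·7) = (68/7)·K.
e_ss = 2/K_v = 7/2040 ⇒ K_v = 4080/7 ⇒ K = (4080/7)/(68/7) = 60.

60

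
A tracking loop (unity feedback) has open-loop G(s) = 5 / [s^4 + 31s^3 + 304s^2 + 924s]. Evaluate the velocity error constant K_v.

5/924

The denominator has no term below 924s — 1 pole at s=0, type 1.
K_v = lim_{s→0} s·G(s) = 5 / 924 = 5/924.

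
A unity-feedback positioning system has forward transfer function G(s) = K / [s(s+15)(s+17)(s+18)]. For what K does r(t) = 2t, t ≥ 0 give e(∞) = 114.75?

One free integrator in G(s): this is a type 1 system.
K_v = lim_{s→0} s·G(s) = K / (15·17·18) = (1/4590)·K.
e_ss = 2/K_v = 114.75 ⇒ K_v = 8/459 ⇒ K = (8/459)/(1/4590) = 80.

80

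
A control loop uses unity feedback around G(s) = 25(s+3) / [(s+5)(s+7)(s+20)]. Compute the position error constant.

3/28

No free integrators in G(s): this is a type 0 system.
K_p = lim_{s→0} G(s) = 25·3 / (5·7·20) = 3/28.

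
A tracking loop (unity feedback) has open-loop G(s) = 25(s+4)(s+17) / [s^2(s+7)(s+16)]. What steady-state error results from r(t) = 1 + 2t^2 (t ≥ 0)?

System type = 2 (two poles at s=0). By superposition:
  • 1: tracked with zero error.
  • 2t^2: e_ss = 4/K_a with K_a=425/28 → 112/425.
Total e_ss = 112/425.

112/425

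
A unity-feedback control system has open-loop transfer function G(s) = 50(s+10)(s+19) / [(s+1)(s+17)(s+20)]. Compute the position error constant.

No free integrators in G(s): this is a type 0 system.
K_p = lim_{s→0} G(s) = 50·10·19 / (1·17·20) = 475/17.

475/17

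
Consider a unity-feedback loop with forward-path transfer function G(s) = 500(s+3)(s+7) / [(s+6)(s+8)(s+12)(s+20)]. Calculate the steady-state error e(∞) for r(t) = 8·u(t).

1536/367

No free integrators in G(s): this is a type 0 system.
K_p = lim_{s→0} G(s) = 500·3·7 / (6·8·12·20) = 175/192.
e_ss = 8/(1 + K_p) = 8/(367/192) = 1536/367.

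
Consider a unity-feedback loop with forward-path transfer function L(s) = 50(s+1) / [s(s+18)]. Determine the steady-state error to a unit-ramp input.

L(s) has one factor of s in the denominator, so the system is type 1.
K_v = lim_{s→0} s·L(s) = 50·1 / (18) = 25/9.
e_ss = 1/K_v = 1/(25/9) = 0.36.

0.36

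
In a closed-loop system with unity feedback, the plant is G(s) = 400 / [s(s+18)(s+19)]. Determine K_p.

K_p = lim_{s→0} G(s); with 1 pole at the origin the limit diverges, so K_p = ∞.

infinity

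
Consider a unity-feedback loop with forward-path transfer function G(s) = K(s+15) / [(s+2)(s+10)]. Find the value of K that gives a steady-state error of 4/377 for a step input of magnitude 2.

No free integrators in G(s): this is a type 0 system.
K_p = lim_{s→0} G(s) = K·15 / (2·10) = 0.75·K.
e_ss = 2/(1 + K_p) = 4/377 ⇒ 1 + 0.75·K = 188.5 ⇒ K = 250.

250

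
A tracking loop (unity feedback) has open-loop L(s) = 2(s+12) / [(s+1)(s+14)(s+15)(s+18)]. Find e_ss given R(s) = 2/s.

L(s) has no factors of s in the denominator, so the system is type 0.
K_p = lim_{s→0} L(s) = 2·12 / (1·14·15·18) = 2/315.
e_ss = 2/(1 + K_p) = 2/(317/315) = 630/317.

630/317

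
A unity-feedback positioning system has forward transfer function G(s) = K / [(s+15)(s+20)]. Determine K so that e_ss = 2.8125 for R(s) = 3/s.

20

The open loop has no poles at the origin → type 0 system.
K_p = lim_{s→0} G(s) = K / (15·20) = (1/300)·K.
e_ss = 3/(1 + K_p) = 2.8125 ⇒ 1 + (1/300)·K = 16/15 ⇒ K = 20.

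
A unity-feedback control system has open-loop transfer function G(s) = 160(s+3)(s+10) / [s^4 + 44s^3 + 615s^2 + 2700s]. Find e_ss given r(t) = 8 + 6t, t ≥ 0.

3.375

The denominator has no term below 2700s — 1 pole at s=0, type 1. By superposition:
  • 8: tracked with zero error.
  • 6t: e_ss = 6/K_v with K_v=16/9 → 3.375.
Total e_ss = 3.375.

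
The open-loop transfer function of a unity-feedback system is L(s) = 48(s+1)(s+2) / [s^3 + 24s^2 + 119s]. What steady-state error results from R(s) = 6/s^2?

7.4375

The denominator has no term below 119s — 1 pole at s=0, type 1.
K_v = lim_{s→0} s·L(s) = 48·1·2 / 119 = 96/119.
e_ss = 6/K_v = 6/(96/119) = 7.4375.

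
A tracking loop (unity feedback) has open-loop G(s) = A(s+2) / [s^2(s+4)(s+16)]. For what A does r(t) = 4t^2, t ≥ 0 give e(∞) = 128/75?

150

Two free integrators in G(s): this is a type 2 system.
K_a = lim_{s→0} s^2·G(s) = A·2 / (4·16) = (1/32)·A.
e_ss = 8/K_a = 128/75 ⇒ K_a = 4.6875 ⇒ A = 4.6875/(1/32) = 150.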